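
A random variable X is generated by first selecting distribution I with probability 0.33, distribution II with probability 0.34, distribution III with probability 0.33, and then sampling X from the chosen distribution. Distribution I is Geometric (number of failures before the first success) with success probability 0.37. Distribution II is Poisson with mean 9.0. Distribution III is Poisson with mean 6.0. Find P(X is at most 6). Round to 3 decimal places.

Conditional on each component, P(X ≤ 6): I: 0.96061; II: 0.206781; III: 0.606303.
By total probability, P(X ≤ 6) = 0.33·0.96061 + 0.34·0.206781 + 0.33·0.606303 = 0.587387.

0.587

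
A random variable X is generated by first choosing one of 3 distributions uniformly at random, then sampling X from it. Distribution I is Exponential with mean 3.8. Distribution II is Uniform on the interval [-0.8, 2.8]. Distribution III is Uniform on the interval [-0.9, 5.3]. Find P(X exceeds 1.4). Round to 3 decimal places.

Conditional on each component, P(X > 1.4): I: 0.691826; II: 0.388889; III: 0.629032.
By total probability, P(X > 1.4) = 0.333333·0.691826 + 0.333333·0.388889 + 0.333333·0.629032 = 0.569916.

0.570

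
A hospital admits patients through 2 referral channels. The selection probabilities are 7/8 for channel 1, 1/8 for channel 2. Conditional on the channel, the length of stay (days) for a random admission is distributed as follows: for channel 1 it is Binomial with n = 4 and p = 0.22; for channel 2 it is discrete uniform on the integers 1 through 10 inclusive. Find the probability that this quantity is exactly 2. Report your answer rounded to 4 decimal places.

0.1671

Conditional on each channel, P(X = 2): 1: 0.176679; 2: 0.1.
By total probability, P(X = 2) = 0.875·0.176679 + 0.125·0.1 = 0.167094.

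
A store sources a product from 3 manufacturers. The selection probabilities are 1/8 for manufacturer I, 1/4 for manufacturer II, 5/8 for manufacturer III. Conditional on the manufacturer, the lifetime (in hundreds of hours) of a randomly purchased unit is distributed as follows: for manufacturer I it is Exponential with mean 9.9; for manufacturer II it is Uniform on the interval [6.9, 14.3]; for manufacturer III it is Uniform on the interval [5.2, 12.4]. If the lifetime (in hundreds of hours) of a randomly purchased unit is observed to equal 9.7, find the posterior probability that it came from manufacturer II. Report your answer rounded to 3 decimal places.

0.270

Likelihoods f(9.7 | ·): I: 0.0379179; II: 0.135135; III: 0.138889.
Posterior ∝ prior × likelihood. Numerator for II: 0.25·0.135135 = 0.0337838.
Normalizing constant: 0.125·0.0379179 + 0.25·0.135135 + 0.625·0.138889 = 0.125329.
P(II | observation) = 0.0337838 / 0.125329 = 0.269561.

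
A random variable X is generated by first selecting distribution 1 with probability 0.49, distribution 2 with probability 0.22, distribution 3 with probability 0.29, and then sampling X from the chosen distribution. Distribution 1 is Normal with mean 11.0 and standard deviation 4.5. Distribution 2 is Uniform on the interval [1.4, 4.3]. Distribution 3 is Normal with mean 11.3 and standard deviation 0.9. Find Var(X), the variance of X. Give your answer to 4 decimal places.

Per component, 1: μ=11, E[X²]=141.25; 2: μ=2.85, E[X²]=8.82333; 3: μ=11.3, E[X²]=128.5.
E[X] = 0.49·11 + 0.22·2.85 + 0.29·11.3 = 9.294.
E[X²] = 0.49·141.25 + 0.22·8.82333 + 0.29·128.5 = 108.419.
Var(X) = E[X²] − (E[X])² = 108.419 − 86.3784 = 22.0402.

22.0402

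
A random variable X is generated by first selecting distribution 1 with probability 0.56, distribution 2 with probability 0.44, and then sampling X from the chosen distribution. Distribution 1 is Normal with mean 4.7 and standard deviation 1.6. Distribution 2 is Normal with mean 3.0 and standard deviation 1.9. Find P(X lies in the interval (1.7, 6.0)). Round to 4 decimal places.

Conditional on each component, P(1.7 < X < 6.0): 1: 0.761351; 2: 0.695905.
By total probability, P(1.7 < X < 6.0) = 0.56·0.761351 + 0.44·0.695905 = 0.732555.

0.7326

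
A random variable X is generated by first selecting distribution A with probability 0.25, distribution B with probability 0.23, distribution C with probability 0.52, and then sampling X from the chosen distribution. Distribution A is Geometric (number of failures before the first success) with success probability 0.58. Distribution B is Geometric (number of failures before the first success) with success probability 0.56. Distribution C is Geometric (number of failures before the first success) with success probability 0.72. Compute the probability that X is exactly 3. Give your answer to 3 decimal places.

0.030

Conditional on each component, P(X = 3): A: 0.042971; B: 0.047703; C: 0.0158054.
By total probability, P(X = 3) = 0.25·0.042971 + 0.23·0.047703 + 0.52·0.0158054 = 0.0299333.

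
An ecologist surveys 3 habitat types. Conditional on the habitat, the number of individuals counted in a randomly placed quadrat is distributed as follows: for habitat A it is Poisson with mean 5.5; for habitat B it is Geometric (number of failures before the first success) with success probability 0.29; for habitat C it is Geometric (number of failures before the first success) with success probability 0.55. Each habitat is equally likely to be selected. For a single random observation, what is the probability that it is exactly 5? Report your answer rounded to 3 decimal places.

0.078

Conditional on each habitat, P(X = 5): A: 0.171401; B: 0.0523227; C: 0.010149.
By total probability, P(X = 5) = 0.333333·0.171401 + 0.333333·0.0523227 + 0.333333·0.010149 = 0.0779575.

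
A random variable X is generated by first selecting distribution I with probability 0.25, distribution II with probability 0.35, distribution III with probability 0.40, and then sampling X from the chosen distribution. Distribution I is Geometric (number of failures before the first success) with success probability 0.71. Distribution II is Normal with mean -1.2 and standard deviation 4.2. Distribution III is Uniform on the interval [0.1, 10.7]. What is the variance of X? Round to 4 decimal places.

18.8795

Per component, I: μ=0.408451, E[X²]=0.742115; II: μ=-1.2, E[X²]=19.08; III: μ=5.4, E[X²]=38.5233.
E[X] = 0.25·0.408451 + 0.35·-1.2 + 0.4·5.4 = 1.84211.
E[X²] = 0.25·0.742115 + 0.35·19.08 + 0.4·38.5233 = 22.2729.
Var(X) = E[X²] − (E[X])² = 22.2729 − 3.39338 = 18.8795.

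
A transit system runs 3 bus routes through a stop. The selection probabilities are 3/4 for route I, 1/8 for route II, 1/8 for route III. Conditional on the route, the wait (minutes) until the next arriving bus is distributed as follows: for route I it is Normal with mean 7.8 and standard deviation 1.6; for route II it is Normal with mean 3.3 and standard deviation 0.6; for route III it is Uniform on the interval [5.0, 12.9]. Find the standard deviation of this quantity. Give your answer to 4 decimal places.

2.2663

Per component, I: μ=7.8, E[X²]=63.4; II: μ=3.3, E[X²]=11.25; III: μ=8.95, E[X²]=85.3033.
E[X] = 0.75·7.8 + 0.125·3.3 + 0.125·8.95 = 7.38125.
E[X²] = 0.75·63.4 + 0.125·11.25 + 0.125·85.3033 = 59.6192.
Var(X) = E[X²] − (E[X])² = 59.6192 − 54.4829 = 5.13632.
SD(X) = √5.13632 = 2.26634.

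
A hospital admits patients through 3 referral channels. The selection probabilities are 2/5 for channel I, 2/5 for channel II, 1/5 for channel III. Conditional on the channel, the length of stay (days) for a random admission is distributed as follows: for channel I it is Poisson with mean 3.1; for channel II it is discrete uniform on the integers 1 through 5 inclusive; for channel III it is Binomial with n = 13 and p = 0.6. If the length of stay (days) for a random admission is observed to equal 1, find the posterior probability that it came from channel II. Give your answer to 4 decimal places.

Likelihoods P(X=1 | ·): I: 0.139653; II: 0.2; III: 0.000130862.
Posterior ∝ prior × likelihood. Numerator for II: 0.4·0.2 = 0.08.
Normalizing constant: 0.4·0.139653 + 0.4·0.2 + 0.2·0.000130862 = 0.135887.
P(II | observation) = 0.08 / 0.135887 = 0.588724.

0.5887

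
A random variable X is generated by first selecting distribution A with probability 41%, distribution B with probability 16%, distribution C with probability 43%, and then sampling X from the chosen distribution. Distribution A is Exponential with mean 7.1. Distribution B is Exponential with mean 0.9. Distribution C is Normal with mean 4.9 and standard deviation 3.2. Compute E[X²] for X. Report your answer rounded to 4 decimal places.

For each component E[X²] = Var + (mean)², giving A: 100.82; B: 1.62; C: 34.25.
Overall E[X²] = 0.41·100.82 + 0.16·1.62 + 0.43·34.25 = 56.3229.

56.3229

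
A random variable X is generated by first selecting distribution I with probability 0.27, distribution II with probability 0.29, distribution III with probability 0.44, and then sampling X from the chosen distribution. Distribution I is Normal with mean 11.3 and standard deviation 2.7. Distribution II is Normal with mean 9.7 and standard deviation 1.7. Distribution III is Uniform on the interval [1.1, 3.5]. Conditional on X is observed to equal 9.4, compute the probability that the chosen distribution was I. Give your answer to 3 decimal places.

Likelihoods f(9.4 | ·): I: 0.115349; II: 0.231046; III: 0.
Posterior ∝ prior × likelihood. Numerator for I: 0.27·0.115349 = 0.0311443.
Normalizing constant: 0.27·0.115349 + 0.29·0.231046 + 0.44·0 = 0.0981477.
P(I | observation) = 0.0311443 / 0.0981477 = 0.317321.

0.317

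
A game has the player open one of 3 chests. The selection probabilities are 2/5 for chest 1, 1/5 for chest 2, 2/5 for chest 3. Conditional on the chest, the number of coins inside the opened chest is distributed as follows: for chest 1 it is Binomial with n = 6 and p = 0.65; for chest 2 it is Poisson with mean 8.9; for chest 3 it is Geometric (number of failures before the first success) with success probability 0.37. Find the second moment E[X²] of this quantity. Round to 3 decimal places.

For each component E[X²] = Var + (mean)², giving 1: 16.575; 2: 88.11; 3: 7.5011.
Overall E[X²] = 0.4·16.575 + 0.2·88.11 + 0.4·7.5011 = 27.2524.

27.252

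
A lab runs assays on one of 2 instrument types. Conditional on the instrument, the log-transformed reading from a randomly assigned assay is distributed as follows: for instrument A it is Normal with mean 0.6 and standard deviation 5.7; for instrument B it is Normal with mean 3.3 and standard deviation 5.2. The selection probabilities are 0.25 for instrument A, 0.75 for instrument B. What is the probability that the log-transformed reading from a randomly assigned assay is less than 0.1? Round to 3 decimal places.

0.318

Conditional on each instrument, P(X < 0.1): A: 0.46505; B: 0.26915.
By total probability, P(X < 0.1) = 0.25·0.46505 + 0.75·0.26915 = 0.318125.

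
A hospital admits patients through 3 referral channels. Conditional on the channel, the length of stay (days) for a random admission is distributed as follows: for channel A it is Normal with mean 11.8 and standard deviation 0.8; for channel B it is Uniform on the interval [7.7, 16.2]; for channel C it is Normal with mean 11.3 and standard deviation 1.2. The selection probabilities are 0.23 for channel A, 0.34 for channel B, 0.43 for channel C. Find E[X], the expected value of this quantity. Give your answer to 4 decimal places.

Component means — A: 11.8; B: 11.95; C: 11.3.
E[X] = 0.23·11.8 + 0.34·11.95 + 0.43·11.3 = 11.636.

11.6360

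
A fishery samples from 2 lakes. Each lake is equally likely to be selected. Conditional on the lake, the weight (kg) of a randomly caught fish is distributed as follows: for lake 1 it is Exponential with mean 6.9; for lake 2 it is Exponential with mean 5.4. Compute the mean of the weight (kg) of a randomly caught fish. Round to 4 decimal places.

Component means — 1: 6.9; 2: 5.4.
E[X] = 0.5·6.9 + 0.5·5.4 = 6.15.

6.1500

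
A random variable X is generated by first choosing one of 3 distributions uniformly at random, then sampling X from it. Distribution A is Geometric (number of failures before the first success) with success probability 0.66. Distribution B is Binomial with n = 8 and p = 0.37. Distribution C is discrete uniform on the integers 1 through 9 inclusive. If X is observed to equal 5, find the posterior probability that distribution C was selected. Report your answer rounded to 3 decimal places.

0.526

Likelihoods P(X=5 | ·): A: 0.00299874; B: 0.0970998; C: 0.111111.
Posterior ∝ prior × likelihood. Numerator for C: 0.333333·0.111111 = 0.037037.
Normalizing constant: 0.333333·0.00299874 + 0.333333·0.0970998 + 0.333333·0.111111 = 0.0704032.
P(C | observation) = 0.037037 / 0.0704032 = 0.52607.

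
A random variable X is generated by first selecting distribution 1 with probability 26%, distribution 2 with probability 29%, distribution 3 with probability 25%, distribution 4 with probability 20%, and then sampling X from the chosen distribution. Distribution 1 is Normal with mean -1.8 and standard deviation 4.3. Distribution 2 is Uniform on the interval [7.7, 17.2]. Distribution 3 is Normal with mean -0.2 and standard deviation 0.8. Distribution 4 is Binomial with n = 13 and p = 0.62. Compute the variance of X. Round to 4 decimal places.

44.4245

Per component, 1: μ=-1.8, E[X²]=21.73; 2: μ=12.45, E[X²]=162.523; 3: μ=-0.2, E[X²]=0.68; 4: μ=8.06, E[X²]=68.0264.
E[X] = 0.26·-1.8 + 0.29·12.45 + 0.25·-0.2 + 0.2·8.06 = 4.7045.
E[X²] = 0.26·21.73 + 0.29·162.523 + 0.25·0.68 + 0.2·68.0264 = 66.5568.
Var(X) = E[X²] − (E[X])² = 66.5568 − 22.1323 = 44.4245.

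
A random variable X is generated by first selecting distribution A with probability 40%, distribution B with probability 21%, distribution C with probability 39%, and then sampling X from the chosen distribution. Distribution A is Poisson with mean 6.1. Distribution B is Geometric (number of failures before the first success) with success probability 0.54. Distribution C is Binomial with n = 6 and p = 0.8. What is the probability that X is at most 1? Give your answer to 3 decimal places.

Conditional on each component, P(X ≤ 1): A: 0.0159244; B: 0.7884; C: 0.0016.
By total probability, P(X ≤ 1) = 0.4·0.0159244 + 0.21·0.7884 + 0.39·0.0016 = 0.172558.

0.173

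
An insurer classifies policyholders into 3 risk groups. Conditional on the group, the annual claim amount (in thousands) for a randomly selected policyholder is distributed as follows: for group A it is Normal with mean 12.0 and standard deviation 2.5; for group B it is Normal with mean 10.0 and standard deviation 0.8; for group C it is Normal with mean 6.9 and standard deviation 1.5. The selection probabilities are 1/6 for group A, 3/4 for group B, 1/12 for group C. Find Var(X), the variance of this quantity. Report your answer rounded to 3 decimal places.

Per component, A: μ=12, E[X²]=150.25; B: μ=10, E[X²]=100.64; C: μ=6.9, E[X²]=49.86.
E[X] = 0.166667·12 + 0.75·10 + 0.0833333·6.9 = 10.075.
E[X²] = 0.166667·150.25 + 0.75·100.64 + 0.0833333·49.86 = 104.677.
Var(X) = E[X²] − (E[X])² = 104.677 − 101.506 = 3.17104.

3.171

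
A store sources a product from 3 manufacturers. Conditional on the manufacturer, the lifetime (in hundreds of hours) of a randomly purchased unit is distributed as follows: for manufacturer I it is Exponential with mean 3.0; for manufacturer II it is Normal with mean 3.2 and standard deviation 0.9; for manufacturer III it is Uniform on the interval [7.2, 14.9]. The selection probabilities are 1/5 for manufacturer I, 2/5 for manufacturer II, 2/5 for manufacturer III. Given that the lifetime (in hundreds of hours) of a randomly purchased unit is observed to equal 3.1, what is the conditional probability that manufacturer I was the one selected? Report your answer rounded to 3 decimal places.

Likelihoods f(3.1 | ·): I: 0.118606; II: 0.440541; III: 0.
Posterior ∝ prior × likelihood. Numerator for I: 0.2·0.118606 = 0.0237213.
Normalizing constant: 0.2·0.118606 + 0.4·0.440541 + 0.4·0 = 0.199938.
P(I | observation) = 0.0237213 / 0.199938 = 0.118643.

0.119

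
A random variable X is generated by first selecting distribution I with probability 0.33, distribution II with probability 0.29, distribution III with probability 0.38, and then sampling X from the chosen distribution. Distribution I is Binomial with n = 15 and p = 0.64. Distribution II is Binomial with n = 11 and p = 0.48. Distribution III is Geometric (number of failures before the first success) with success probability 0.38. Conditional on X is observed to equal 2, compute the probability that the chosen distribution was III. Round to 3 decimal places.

Likelihoods P(X=2 | ·): I: 7.33638e-05; II: 0.035227; III: 0.146072.
Posterior ∝ prior × likelihood. Numerator for III: 0.38·0.146072 = 0.0555074.
Normalizing constant: 0.33·7.33638e-05 + 0.29·0.035227 + 0.38·0.146072 = 0.0657474.
P(III | observation) = 0.0555074 / 0.0657474 = 0.844252.

0.844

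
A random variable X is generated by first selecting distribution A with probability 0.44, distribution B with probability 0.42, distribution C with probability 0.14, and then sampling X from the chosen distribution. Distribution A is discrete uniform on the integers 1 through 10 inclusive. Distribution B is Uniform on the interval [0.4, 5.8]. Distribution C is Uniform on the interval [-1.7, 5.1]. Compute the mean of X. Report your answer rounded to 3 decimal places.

3.960

Component means — A: 5.5; B: 3.1; C: 1.7.
E[X] = 0.44·5.5 + 0.42·3.1 + 0.14·1.7 = 3.96.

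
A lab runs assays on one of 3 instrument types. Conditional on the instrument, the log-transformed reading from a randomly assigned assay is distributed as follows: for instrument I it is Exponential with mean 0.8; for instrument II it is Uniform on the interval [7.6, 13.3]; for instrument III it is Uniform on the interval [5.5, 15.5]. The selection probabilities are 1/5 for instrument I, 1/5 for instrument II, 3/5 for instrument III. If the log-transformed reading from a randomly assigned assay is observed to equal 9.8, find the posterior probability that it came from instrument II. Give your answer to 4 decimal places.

0.3690

Likelihoods f(9.8 | ·): I: 5.9814e-06; II: 0.175439; III: 0.1.
Posterior ∝ prior × likelihood. Numerator for II: 0.2·0.175439 = 0.0350877.
Normalizing constant: 0.2·5.9814e-06 + 0.2·0.175439 + 0.6·0.1 = 0.0950889.
P(II | observation) = 0.0350877 / 0.0950889 = 0.368999.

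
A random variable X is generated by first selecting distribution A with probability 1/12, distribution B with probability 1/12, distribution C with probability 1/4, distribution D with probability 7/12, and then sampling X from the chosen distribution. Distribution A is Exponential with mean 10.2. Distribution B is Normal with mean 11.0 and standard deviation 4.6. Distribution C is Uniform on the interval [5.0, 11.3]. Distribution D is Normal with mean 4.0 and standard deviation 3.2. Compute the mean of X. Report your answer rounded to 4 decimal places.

Component means — A: 10.2; B: 11; C: 8.15; D: 4.
E[X] = 0.0833333·10.2 + 0.0833333·11 + 0.25·8.15 + 0.583333·4 = 6.1375.

6.1375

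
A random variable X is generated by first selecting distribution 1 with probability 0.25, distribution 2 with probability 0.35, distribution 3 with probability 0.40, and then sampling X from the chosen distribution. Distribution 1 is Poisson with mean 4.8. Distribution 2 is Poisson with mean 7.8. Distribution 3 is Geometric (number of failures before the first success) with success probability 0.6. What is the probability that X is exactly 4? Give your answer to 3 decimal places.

0.074

Conditional on each component, P(X = 4): 1: 0.182029; 2: 0.0631932; 3: 0.01536.
By total probability, P(X = 4) = 0.25·0.182029 + 0.35·0.0631932 + 0.4·0.01536 = 0.0737688.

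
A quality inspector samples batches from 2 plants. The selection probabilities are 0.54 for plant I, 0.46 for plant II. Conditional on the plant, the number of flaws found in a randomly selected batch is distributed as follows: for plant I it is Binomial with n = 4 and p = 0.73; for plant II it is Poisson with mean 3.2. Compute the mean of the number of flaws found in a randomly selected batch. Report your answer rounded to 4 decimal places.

Component means — I: 2.92; II: 3.2.
E[X] = 0.54·2.92 + 0.46·3.2 = 3.0488.

3.0488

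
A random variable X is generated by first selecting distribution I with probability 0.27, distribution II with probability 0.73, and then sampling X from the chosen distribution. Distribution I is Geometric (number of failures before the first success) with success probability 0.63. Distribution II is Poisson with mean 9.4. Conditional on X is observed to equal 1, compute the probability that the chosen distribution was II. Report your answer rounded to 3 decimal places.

0.009

Likelihoods P(X=1 | ·): I: 0.2331; II: 0.000777606.
Posterior ∝ prior × likelihood. Numerator for II: 0.73·0.000777606 = 0.000567653.
Normalizing constant: 0.27·0.2331 + 0.73·0.000777606 = 0.0635047.
P(II | observation) = 0.000567653 / 0.0635047 = 0.00893876.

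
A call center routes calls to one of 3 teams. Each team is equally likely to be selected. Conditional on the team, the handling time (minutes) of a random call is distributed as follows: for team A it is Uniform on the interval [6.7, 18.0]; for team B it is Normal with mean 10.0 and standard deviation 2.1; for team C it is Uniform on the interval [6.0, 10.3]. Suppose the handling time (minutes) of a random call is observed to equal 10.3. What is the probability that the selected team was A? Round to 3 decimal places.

0.174

Likelihoods f(10.3 | ·): A: 0.0884956; B: 0.188044; C: 0.232558.
Posterior ∝ prior × likelihood. Numerator for A: 0.333333·0.0884956 = 0.0294985.
Normalizing constant: 0.333333·0.0884956 + 0.333333·0.188044 + 0.333333·0.232558 = 0.169699.
P(A | observation) = 0.0294985 / 0.169699 = 0.173828.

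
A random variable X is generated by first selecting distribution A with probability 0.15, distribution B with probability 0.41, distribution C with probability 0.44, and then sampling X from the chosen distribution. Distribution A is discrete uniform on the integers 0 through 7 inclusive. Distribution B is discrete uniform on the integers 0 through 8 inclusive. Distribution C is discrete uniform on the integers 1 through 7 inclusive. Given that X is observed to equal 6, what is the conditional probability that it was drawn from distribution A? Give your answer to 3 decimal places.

0.147

Likelihoods P(X=6 | ·): A: 0.125; B: 0.111111; C: 0.142857.
Posterior ∝ prior × likelihood. Numerator for A: 0.15·0.125 = 0.01875.
Normalizing constant: 0.15·0.125 + 0.41·0.111111 + 0.44·0.142857 = 0.127163.
P(A | observation) = 0.01875 / 0.127163 = 0.147449.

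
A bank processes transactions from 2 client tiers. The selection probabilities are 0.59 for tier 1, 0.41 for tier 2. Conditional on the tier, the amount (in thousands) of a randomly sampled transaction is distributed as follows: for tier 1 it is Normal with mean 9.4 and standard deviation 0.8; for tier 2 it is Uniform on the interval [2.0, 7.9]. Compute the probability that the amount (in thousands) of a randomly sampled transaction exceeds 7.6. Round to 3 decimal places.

0.604

Conditional on each tier, P(X > 7.6): 1: 0.987776; 2: 0.0508475.
By total probability, P(X > 7.6) = 0.59·0.987776 + 0.41·0.0508475 = 0.603635.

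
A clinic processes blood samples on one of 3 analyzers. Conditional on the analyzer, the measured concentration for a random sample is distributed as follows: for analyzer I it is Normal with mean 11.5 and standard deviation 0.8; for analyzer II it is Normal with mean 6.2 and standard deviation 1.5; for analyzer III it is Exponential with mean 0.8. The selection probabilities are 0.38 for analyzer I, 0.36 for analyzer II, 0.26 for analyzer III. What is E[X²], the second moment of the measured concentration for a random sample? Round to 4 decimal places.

65.4794

For each component E[X²] = Var + (mean)², giving I: 132.89; II: 40.69; III: 1.28.
Overall E[X²] = 0.38·132.89 + 0.36·40.69 + 0.26·1.28 = 65.4794.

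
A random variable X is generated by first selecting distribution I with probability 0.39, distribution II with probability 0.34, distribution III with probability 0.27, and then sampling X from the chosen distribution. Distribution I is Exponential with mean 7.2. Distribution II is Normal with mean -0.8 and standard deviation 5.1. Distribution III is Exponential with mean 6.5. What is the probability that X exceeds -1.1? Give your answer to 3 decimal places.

Conditional on each component, P(X > -1.1): I: 1; II: 0.523454; III: 1.
By total probability, P(X > -1.1) = 0.39·1 + 0.34·0.523454 + 0.27·1 = 0.837974.

0.838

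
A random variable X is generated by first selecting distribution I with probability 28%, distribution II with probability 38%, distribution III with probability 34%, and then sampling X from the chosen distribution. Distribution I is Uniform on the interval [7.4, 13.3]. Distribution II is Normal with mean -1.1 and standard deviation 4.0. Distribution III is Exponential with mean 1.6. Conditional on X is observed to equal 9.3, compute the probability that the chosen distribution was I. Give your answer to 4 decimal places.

0.9610

Likelihoods f(9.3 | ·): I: 0.169492; II: 0.00339574; III: 0.00186872.
Posterior ∝ prior × likelihood. Numerator for I: 0.28·0.169492 = 0.0474576.
Normalizing constant: 0.28·0.169492 + 0.38·0.00339574 + 0.34·0.00186872 = 0.0493834.
P(I | observation) = 0.0474576 / 0.0493834 = 0.961004.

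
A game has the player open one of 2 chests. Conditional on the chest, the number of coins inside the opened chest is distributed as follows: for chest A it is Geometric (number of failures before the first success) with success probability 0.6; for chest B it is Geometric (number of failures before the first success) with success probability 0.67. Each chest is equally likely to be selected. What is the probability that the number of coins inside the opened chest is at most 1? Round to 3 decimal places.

0.866

Conditional on each chest, P(X ≤ 1): A: 0.84; B: 0.8911.
By total probability, P(X ≤ 1) = 0.5·0.84 + 0.5·0.8911 = 0.86555.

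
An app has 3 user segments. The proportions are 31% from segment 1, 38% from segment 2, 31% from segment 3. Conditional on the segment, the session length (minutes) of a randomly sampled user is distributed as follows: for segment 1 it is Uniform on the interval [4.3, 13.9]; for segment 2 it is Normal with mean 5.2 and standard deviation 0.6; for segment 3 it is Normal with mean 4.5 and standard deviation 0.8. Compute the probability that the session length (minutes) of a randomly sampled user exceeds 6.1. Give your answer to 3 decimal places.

0.284

Conditional on each segment, P(X > 6.1): 1: 0.8125; 2: 0.0668072; 3: 0.0227501.
By total probability, P(X > 6.1) = 0.31·0.8125 + 0.38·0.0668072 + 0.31·0.0227501 = 0.284314.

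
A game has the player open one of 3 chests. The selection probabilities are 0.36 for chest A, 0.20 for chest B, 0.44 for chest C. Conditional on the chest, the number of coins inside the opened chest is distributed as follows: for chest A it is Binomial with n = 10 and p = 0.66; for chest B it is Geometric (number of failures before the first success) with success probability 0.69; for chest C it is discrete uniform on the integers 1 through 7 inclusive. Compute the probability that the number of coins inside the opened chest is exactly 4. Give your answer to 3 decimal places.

0.086

Conditional on each chest, P(X = 4): A: 0.0615557; B: 0.00637229; C: 0.142857.
By total probability, P(X = 4) = 0.36·0.0615557 + 0.2·0.00637229 + 0.44·0.142857 = 0.0862917.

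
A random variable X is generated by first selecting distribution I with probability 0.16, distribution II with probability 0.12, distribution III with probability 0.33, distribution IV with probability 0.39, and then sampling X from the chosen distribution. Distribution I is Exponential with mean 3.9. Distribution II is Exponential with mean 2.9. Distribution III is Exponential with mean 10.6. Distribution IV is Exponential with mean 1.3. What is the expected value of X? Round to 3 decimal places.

4.977

Component means — I: 3.9; II: 2.9; III: 10.6; IV: 1.3.
E[X] = 0.16·3.9 + 0.12·2.9 + 0.33·10.6 + 0.39·1.3 = 4.977.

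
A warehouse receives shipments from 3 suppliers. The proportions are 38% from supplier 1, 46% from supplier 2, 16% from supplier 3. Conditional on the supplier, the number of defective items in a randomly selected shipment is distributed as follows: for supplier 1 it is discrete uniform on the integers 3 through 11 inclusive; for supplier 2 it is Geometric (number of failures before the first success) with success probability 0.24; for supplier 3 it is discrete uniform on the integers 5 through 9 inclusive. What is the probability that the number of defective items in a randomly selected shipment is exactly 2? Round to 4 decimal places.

0.0638

Conditional on each supplier, P(X = 2): 1: 0; 2: 0.138624; 3: 0.
By total probability, P(X = 2) = 0.38·0 + 0.46·0.138624 + 0.16·0 = 0.063767.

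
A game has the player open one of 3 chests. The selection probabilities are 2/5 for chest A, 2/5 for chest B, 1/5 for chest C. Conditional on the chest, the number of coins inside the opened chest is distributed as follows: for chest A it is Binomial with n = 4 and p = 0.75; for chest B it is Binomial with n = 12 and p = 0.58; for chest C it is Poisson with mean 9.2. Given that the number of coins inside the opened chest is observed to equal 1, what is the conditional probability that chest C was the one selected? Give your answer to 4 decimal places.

Likelihoods P(X=1 | ·): A: 0.046875; B: 0.000499288; C: 0.000929562.
Posterior ∝ prior × likelihood. Numerator for C: 0.2·0.000929562 = 0.000185912.
Normalizing constant: 0.4·0.046875 + 0.4·0.000499288 + 0.2·0.000929562 = 0.0191356.
P(C | observation) = 0.000185912 / 0.0191356 = 0.00971552.

0.0097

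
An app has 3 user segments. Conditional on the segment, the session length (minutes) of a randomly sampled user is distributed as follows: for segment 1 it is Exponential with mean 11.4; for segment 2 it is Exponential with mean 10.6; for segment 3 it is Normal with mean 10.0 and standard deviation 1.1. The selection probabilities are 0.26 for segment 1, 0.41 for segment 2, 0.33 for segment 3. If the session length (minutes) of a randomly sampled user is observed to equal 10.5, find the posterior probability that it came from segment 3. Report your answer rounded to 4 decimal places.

Likelihoods f(10.5 | ·): 1: 0.034921; 2: 0.0350346; 3: 0.327079.
Posterior ∝ prior × likelihood. Numerator for 3: 0.33·0.327079 = 0.107936.
Normalizing constant: 0.26·0.034921 + 0.41·0.0350346 + 0.33·0.327079 = 0.13138.
P(3 | observation) = 0.107936 / 0.13138 = 0.821558.

0.8216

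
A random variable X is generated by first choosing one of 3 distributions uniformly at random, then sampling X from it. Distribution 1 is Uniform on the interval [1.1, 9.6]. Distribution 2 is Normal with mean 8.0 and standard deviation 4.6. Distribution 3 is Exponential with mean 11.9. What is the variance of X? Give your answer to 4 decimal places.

Per component, 1: μ=5.35, E[X²]=34.6433; 2: μ=8, E[X²]=85.16; 3: μ=11.9, E[X²]=283.22.
E[X] = 0.333333·5.35 + 0.333333·8 + 0.333333·11.9 = 8.41667.
E[X²] = 0.333333·34.6433 + 0.333333·85.16 + 0.333333·283.22 = 134.341.
Var(X) = E[X²] − (E[X])² = 134.341 − 70.8403 = 63.5008.

63.5008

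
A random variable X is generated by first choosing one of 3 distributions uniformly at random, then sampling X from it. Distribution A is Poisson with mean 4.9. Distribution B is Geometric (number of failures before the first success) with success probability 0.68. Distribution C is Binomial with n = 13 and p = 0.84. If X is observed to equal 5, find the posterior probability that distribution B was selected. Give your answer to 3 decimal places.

0.013

Likelihoods P(X=5 | ·): A: 0.17529; B: 0.0022817; C: 0.000231172.
Posterior ∝ prior × likelihood. Numerator for B: 0.333333·0.0022817 = 0.000760567.
Normalizing constant: 0.333333·0.17529 + 0.333333·0.0022817 + 0.333333·0.000231172 = 0.0592675.
P(B | observation) = 0.000760567 / 0.0592675 = 0.0128328.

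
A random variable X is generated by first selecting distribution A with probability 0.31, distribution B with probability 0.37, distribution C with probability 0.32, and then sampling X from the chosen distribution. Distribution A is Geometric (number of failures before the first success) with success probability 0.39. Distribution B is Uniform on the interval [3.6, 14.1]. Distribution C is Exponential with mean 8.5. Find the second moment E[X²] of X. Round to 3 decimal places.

80.620

For each component E[X²] = Var + (mean)², giving A: 6.45694; B: 87.51; C: 144.5.
Overall E[X²] = 0.31·6.45694 + 0.37·87.51 + 0.32·144.5 = 80.6204.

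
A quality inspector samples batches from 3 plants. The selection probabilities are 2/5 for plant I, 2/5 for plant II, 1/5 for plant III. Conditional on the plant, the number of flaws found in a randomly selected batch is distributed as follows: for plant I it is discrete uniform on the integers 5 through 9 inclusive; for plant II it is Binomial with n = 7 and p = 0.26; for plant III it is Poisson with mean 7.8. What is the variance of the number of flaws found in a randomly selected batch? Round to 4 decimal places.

10.1039

Per component, I: μ=7, E[X²]=51; II: μ=1.82, E[X²]=4.6592; III: μ=7.8, E[X²]=68.64.
E[X] = 0.4·7 + 0.4·1.82 + 0.2·7.8 = 5.088.
E[X²] = 0.4·51 + 0.4·4.6592 + 0.2·68.64 = 35.9917.
Var(X) = E[X²] − (E[X])² = 35.9917 − 25.8877 = 10.1039.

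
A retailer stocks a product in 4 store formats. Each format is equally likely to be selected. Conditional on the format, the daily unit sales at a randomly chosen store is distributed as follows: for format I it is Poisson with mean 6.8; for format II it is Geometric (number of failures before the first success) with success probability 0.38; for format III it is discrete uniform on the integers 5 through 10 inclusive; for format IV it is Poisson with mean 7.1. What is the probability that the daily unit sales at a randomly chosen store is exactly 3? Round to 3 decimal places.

Conditional on each format, P(X = 3): I: 0.0583678; II: 0.0905646; III: 0; IV: 0.049219.
By total probability, P(X = 3) = 0.25·0.0583678 + 0.25·0.0905646 + 0.25·0 + 0.25·0.049219 = 0.0495379.

0.050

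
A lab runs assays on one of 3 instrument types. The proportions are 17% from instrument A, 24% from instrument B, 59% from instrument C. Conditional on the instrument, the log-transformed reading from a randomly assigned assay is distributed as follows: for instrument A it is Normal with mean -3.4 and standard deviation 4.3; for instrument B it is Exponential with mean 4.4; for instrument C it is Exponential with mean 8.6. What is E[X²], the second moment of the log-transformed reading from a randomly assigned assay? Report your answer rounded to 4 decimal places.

101.6741

For each component E[X²] = Var + (mean)², giving A: 30.05; B: 38.72; C: 147.92.
Overall E[X²] = 0.17·30.05 + 0.24·38.72 + 0.59·147.92 = 101.674.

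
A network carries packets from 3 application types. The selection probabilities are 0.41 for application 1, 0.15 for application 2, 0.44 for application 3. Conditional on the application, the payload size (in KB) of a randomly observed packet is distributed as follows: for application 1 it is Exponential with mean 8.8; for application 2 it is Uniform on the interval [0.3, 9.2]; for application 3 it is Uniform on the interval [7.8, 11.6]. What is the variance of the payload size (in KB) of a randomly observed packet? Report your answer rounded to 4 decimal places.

36.0420

Per component, 1: μ=8.8, E[X²]=154.88; 2: μ=4.75, E[X²]=29.1633; 3: μ=9.7, E[X²]=95.2933.
E[X] = 0.41·8.8 + 0.15·4.75 + 0.44·9.7 = 8.5885.
E[X²] = 0.41·154.88 + 0.15·29.1633 + 0.44·95.2933 = 109.804.
Var(X) = E[X²] − (E[X])² = 109.804 − 73.7623 = 36.042.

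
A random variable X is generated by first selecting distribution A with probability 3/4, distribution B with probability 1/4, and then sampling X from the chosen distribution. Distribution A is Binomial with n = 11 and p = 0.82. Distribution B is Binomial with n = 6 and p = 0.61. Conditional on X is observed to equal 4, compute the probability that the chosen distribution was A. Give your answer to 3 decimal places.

Likelihoods P(X=4 | ·): A: 0.000913433; B: 0.315893.
Posterior ∝ prior × likelihood. Numerator for A: 0.75·0.000913433 = 0.000685075.
Normalizing constant: 0.75·0.000913433 + 0.25·0.315893 = 0.0796583.
P(A | observation) = 0.000685075 / 0.0796583 = 0.00860017.

0.009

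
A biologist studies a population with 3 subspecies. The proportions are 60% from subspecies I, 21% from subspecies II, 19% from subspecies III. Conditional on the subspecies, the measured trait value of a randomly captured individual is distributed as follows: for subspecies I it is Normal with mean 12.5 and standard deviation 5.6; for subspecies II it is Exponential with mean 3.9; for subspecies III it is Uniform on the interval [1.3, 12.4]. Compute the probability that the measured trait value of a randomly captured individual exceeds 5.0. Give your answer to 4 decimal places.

0.7308

Conditional on each subspecies, P(X > 5.0): I: 0.909761; II: 0.277468; III: 0.666667.
By total probability, P(X > 5.0) = 0.6·0.909761 + 0.21·0.277468 + 0.19·0.666667 = 0.730792.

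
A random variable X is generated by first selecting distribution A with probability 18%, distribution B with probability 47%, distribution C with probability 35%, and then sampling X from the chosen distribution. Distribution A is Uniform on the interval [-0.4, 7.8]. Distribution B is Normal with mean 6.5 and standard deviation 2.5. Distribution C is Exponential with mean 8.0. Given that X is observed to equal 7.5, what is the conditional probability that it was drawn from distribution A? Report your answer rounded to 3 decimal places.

Likelihoods f(7.5 | ·): A: 0.121951; B: 0.147308; C: 0.0489507.
Posterior ∝ prior × likelihood. Numerator for A: 0.18·0.121951 = 0.0219512.
Normalizing constant: 0.18·0.121951 + 0.47·0.147308 + 0.35·0.0489507 = 0.108319.
P(A | observation) = 0.0219512 / 0.108319 = 0.202654.

0.203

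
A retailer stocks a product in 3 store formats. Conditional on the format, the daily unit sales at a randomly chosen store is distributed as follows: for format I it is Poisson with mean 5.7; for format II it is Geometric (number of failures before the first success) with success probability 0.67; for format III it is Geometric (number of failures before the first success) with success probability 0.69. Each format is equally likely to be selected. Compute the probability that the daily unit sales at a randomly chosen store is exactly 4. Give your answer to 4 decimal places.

0.0538

Conditional on each format, P(X = 4): I: 0.147167; II: 0.00794567; III: 0.00637229.
By total probability, P(X = 4) = 0.333333·0.147167 + 0.333333·0.00794567 + 0.333333·0.00637229 = 0.0538282.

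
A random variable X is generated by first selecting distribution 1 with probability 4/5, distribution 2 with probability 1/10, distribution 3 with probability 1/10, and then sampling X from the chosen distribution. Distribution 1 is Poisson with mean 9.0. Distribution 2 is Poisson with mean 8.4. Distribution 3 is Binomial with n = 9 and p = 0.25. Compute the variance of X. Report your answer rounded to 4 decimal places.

12.2608

Per component, 1: μ=9, E[X²]=90; 2: μ=8.4, E[X²]=78.96; 3: μ=2.25, E[X²]=6.75.
E[X] = 0.8·9 + 0.1·8.4 + 0.1·2.25 = 8.265.
E[X²] = 0.8·90 + 0.1·78.96 + 0.1·6.75 = 80.571.
Var(X) = E[X²] − (E[X])² = 80.571 − 68.3102 = 12.2608.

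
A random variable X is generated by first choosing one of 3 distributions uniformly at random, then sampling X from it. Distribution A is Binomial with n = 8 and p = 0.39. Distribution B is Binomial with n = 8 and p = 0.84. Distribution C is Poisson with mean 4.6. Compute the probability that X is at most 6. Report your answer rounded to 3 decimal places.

Conditional on each component, P(X ≤ 6): A: 0.992768; B: 0.374408; C: 0.818029.
By total probability, P(X ≤ 6) = 0.333333·0.992768 + 0.333333·0.374408 + 0.333333·0.818029 = 0.728402.

0.728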